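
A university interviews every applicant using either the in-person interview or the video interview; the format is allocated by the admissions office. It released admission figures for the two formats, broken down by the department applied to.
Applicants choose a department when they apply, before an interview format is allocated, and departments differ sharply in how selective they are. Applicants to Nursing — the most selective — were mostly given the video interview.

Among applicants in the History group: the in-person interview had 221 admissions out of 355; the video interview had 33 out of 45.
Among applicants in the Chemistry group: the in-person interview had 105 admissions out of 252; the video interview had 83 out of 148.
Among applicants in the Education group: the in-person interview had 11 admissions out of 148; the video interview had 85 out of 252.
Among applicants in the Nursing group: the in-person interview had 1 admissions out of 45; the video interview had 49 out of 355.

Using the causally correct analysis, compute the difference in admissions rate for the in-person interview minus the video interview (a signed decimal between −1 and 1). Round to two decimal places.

Department differs across interview formats for reasons unrelated to any effect of the interview format itself, and it separately predicts the outcome — a classic confounder. We must compare within department levels.
Adjusting over the population distribution of department: 0.250·(0.623−0.733) + 0.250·(0.417−0.561) + 0.250·(0.074−0.337) + 0.250·(0.022−0.138) = -0.158.

-0.16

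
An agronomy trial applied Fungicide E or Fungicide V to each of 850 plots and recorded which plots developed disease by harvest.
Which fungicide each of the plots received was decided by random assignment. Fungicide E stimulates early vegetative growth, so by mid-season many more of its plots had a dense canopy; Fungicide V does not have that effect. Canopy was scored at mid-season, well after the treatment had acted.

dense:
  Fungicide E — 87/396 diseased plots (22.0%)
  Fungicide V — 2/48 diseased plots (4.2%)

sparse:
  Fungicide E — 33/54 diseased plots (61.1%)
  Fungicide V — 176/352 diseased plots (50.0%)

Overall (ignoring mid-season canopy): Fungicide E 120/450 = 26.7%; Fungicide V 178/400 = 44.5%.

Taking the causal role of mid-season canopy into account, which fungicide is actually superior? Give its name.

The stratified and pooled comparisons disagree (Fungicide V wins within each mid-season canopy; Fungicide E wins overall), so the answer turns on the causal role of mid-season canopy.
The distribution of mid-season canopy is itself part of what the fungicide does — it is an intermediate outcome. Holding it fixed would remove that part of the effect; the total effect is the pooled difference.
Pooled: Fungicide E 26.7% vs Fungicide V 44.5%; Fungicide E is lower overall.

Fungicide E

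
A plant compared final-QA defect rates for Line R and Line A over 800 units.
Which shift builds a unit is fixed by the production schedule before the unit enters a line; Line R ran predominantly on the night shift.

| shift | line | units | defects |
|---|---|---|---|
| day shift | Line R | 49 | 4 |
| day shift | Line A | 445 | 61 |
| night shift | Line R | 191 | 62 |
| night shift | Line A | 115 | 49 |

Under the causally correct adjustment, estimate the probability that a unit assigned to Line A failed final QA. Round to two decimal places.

Shift satisfies the back-door criterion: it is not a descendant of the line, and it blocks the spurious path from line to outcome. Adjusting for it (i.e., using the within-shift rates) gives the causal effect.
Standardising Line A to the population shift mix: 0.618·61/445 + 0.383·49/115 = 0.248.

0.25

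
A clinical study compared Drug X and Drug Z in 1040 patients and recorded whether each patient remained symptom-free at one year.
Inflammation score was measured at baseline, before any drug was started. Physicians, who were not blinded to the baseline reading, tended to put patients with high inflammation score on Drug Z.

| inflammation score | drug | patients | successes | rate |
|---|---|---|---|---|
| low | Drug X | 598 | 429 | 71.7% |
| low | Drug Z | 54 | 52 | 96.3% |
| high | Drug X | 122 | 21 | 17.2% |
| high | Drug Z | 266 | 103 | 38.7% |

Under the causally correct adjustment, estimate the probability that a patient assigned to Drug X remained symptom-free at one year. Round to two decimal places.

Here inflammation score is a common cause — it drives both which drug a case falls under and the outcome. The crude comparison mixes populations; the stratum-specific rates are the causally relevant ones.
Standardising Drug X to the population inflammation score mix: 0.627·429/598 + 0.373·21/122 = 0.514.

0.51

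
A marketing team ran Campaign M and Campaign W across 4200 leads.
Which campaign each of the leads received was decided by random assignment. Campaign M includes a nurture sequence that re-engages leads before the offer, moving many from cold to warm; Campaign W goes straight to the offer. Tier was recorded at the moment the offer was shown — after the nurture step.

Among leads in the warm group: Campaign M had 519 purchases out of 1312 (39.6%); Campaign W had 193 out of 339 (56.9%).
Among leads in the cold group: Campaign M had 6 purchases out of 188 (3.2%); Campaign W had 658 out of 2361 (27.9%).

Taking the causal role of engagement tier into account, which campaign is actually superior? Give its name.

The stratified and pooled comparisons disagree (Campaign W wins within each engagement tier; Campaign M wins overall), so the answer turns on the causal role of engagement tier.
Stratifying would compare campaigns among leads the campaigns themselves sorted into engagement tier groups — a form of selection on an intermediate. The unconditioned pooled rates give the total causal effect.
Pooled: Campaign M 35.0% vs Campaign W 31.5%; Campaign M is higher overall.

Campaign M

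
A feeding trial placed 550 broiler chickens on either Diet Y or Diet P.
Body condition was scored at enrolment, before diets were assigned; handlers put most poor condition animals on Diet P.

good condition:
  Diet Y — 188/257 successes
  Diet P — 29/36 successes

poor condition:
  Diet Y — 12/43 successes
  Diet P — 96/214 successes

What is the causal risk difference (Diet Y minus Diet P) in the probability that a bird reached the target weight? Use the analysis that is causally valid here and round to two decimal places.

Nothing the diet does changes starting body condition; the imbalance is an allocation artefact. With starting body condition also predicting the outcome, the pooled figure is confounded, and the within-stratum comparison is the causal one.
Adjusting over the population distribution of starting body condition: 0.533·(0.732−0.806) + 0.467·(0.279−0.449) = -0.119.

-0.12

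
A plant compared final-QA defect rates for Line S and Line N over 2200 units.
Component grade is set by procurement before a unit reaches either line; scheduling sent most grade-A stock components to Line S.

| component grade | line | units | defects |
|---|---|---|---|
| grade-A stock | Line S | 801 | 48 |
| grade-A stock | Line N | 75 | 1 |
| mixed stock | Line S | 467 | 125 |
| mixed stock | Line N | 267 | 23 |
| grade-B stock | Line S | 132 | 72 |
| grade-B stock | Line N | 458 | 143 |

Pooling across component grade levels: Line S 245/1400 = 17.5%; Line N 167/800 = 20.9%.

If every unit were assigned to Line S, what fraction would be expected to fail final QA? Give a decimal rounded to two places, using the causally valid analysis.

0.26

Within every component grade level Line N has the lower rate, yet pooled Line S does — Simpson's reversal.
Component grade satisfies the back-door criterion: it is not a descendant of the line, and it blocks the spurious path from line to outcome. Adjusting for it (i.e., using the within-component grade rates) gives the causal effect.
Standardising Line S to the population component grade mix: 0.398·48/801 + 0.334·125/467 + 0.268·72/132 = 0.259.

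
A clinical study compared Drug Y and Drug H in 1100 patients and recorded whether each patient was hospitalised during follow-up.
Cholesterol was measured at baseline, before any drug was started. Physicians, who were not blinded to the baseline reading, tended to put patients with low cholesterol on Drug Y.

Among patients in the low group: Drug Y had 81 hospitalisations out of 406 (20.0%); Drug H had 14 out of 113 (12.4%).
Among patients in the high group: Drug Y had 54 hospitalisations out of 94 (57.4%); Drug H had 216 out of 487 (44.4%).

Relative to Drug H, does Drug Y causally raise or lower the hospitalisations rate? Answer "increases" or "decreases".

Cholesterol satisfies the back-door criterion: it is not a descendant of the drug, and it blocks the spurious path from drug to outcome. Adjusting for it (i.e., using the within-cholesterol rates) gives the causal effect.
Within each level — low: 20.0% vs 12.4%; high: 57.4% vs 44.4% — Drug H is lower every time.

increases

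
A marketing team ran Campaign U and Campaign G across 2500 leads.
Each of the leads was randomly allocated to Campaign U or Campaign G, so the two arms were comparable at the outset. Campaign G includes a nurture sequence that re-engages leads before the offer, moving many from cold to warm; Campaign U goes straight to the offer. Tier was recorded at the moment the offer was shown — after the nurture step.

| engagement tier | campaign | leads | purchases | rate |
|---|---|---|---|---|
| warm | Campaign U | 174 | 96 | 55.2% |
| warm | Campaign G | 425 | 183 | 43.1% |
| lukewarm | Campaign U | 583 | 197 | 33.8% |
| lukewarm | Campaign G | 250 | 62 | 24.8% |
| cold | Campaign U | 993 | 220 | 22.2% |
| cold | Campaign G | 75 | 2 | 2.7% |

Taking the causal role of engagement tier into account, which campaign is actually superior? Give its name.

Campaign G

The engagement tier-specific comparison favours Campaign U throughout, but the pooled figures favour Campaign G. The question is whether to condition on engagement tier.
Stratifying would compare campaigns among leads the campaigns themselves sorted into engagement tier groups — a form of selection on an intermediate. The unconditioned pooled rates give the total causal effect.
Pooled: Campaign U 29.3% vs Campaign G 32.9%; Campaign G is higher overall.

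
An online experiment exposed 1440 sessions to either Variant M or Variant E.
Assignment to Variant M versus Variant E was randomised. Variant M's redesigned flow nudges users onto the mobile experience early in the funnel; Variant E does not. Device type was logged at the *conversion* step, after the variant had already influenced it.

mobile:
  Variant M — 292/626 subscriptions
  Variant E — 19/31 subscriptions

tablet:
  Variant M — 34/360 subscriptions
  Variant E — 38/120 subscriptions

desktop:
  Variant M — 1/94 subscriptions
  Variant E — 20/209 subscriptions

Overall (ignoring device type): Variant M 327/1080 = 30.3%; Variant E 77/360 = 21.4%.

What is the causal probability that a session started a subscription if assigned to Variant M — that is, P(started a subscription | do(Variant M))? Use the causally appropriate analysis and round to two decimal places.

0.30

Variant E is higher inside every device type stratum but Variant M is higher in aggregate. Whether to stratify depends on how device type relates to the variant.
Because the variant influences device type, device type is a post-treatment mediator, not a confounder. Stratifying on it would bias the estimate; the causal effect is the crude pooled difference.
So P(outcome | do(Variant M)) is just the pooled rate for Variant M: 327/1080 = 0.303.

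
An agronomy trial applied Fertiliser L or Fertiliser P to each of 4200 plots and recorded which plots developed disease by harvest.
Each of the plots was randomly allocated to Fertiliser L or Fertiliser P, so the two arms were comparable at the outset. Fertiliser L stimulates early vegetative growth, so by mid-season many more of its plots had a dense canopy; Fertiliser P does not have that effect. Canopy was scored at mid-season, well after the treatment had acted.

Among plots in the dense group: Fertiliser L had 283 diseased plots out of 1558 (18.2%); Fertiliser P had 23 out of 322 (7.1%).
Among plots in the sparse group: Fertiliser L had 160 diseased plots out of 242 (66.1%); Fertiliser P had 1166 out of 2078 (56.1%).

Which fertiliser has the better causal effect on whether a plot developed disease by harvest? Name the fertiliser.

Mid-season canopy here is a post-treatment variable shaped by the fertiliser; conditioning on it would introduce bias rather than remove it. The overall comparison is the causal one.
Pooled: Fertiliser L 24.6% vs Fertiliser P 49.5%; Fertiliser L is lower overall.

Fertiliser L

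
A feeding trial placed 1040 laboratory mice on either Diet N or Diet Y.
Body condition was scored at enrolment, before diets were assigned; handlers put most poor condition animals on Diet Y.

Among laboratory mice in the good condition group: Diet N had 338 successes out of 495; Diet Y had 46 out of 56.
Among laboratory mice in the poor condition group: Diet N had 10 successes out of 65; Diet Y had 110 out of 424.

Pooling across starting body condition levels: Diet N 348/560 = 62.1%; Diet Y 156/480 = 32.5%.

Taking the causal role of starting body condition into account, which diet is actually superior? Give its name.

Since starting body condition is a pre-existing factor (not a product of the diet) and it affects the outcome on its own, it is a confounder. The stratified rates, not the pooled rate, identify the causal effect.
Within each level — good condition: 68.3% vs 82.1%; poor condition: 15.4% vs 25.9% — Diet Y is higher every time.

Diet Y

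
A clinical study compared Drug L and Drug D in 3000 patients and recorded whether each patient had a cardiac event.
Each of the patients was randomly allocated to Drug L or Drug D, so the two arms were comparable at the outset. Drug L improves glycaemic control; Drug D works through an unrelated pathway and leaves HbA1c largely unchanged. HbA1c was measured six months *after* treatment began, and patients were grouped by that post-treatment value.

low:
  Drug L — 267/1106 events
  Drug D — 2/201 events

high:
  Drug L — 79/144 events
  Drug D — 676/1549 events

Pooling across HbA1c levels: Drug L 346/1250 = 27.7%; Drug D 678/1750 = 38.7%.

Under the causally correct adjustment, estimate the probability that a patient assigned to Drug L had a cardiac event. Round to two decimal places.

Drug D is lower inside every HbA1c stratum but Drug L is lower in aggregate. Whether to stratify depends on how HbA1c relates to the drug.
HbA1c lies on the pathway drug → HbA1c → outcome, so adjusting for it blocks the indirect effect. For the total causal effect of drug, use the unadjusted pooled rates.
So P(outcome | do(Drug L)) is just the pooled rate for Drug L: 346/1250 = 0.277.

0.28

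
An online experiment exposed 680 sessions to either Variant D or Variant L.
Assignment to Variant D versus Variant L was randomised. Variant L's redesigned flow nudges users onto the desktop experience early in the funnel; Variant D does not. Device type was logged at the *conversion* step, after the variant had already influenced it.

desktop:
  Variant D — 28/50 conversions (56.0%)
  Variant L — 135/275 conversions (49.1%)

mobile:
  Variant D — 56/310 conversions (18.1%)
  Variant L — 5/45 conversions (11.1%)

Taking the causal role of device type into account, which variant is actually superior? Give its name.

The distribution of device type is itself part of what the variant does — it is an intermediate outcome. Holding it fixed would remove that part of the effect; the total effect is the pooled difference.
Pooled: Variant D 23.3% vs Variant L 43.8%; Variant L is higher overall.

Variant L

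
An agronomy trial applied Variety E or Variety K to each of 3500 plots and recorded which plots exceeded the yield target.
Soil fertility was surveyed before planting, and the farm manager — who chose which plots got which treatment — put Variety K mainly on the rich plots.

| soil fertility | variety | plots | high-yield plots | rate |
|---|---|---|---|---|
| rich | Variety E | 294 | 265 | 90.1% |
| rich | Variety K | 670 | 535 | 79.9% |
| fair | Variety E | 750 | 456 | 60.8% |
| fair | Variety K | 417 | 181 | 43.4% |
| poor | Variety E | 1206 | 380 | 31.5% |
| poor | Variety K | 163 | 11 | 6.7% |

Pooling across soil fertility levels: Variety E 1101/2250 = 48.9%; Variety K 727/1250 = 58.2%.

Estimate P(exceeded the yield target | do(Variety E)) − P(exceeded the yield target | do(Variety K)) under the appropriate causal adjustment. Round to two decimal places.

Nothing the variety does changes soil fertility; the imbalance is an allocation artefact. With soil fertility also predicting the outcome, the pooled figure is confounded, and the within-stratum comparison is the causal one.
Adjusting over the population distribution of soil fertility: 0.275·(0.901−0.799) + 0.333·(0.608−0.434) + 0.391·(0.315−0.067) = +0.183.

+0.18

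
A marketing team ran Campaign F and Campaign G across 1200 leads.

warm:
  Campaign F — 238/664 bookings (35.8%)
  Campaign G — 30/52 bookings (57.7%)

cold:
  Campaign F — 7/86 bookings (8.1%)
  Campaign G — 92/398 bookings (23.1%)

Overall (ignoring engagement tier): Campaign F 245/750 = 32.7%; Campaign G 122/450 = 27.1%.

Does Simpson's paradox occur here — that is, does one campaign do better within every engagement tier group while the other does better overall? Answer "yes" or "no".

Within each engagement tier level (warm 35.8% vs 57.7%; cold 8.1% vs 23.1%), Campaign G has the higher rate every time. Pooled: 32.7% vs 27.1% — Campaign F has the higher rate overall. The two comparisons disagree.

yes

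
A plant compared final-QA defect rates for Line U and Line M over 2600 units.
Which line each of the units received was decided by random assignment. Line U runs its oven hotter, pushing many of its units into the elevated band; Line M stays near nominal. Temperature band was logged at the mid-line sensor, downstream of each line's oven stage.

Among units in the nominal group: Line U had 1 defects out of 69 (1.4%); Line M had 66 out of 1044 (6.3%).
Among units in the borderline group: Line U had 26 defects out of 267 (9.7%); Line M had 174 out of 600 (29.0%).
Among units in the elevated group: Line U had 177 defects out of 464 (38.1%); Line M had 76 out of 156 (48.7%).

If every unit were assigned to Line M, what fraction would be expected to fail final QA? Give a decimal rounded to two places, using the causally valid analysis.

The distribution of in-process temperature band is itself part of what the line does — it is an intermediate outcome. Holding it fixed would remove that part of the effect; the total effect is the pooled difference.
So P(outcome | do(Line M)) is just the pooled rate for Line M: 316/1800 = 0.176.

0.18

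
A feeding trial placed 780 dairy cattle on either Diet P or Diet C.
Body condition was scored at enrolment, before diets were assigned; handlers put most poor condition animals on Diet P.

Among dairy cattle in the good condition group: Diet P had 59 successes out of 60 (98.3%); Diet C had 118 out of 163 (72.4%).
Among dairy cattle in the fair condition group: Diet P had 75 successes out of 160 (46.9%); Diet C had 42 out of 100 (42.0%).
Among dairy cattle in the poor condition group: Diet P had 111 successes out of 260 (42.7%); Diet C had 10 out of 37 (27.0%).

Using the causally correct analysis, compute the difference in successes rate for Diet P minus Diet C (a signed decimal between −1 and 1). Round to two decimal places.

Starting body condition satisfies the back-door criterion: it is not a descendant of the diet, and it blocks the spurious path from diet to outcome. Adjusting for it (i.e., using the within-starting body condition rates) gives the causal effect.
Adjusting over the population distribution of starting body condition: 0.286·(0.983−0.724) + 0.333·(0.469−0.420) + 0.381·(0.427−0.270) = +0.150.

+0.15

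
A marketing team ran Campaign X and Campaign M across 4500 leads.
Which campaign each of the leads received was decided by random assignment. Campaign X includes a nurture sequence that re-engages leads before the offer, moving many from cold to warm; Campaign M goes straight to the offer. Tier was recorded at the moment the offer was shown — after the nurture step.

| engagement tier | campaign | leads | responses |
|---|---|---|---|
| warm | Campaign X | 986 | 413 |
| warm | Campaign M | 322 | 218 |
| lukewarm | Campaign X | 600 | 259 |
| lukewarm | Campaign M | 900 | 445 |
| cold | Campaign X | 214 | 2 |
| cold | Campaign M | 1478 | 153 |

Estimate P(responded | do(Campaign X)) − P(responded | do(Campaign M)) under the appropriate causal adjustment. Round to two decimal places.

Stratifying would compare campaigns among leads the campaigns themselves sorted into engagement tier groups — a form of selection on an intermediate. The unconditioned pooled rates give the total causal effect.
The causal difference is the pooled difference: 0.374 − 0.302 = +0.072.

+0.07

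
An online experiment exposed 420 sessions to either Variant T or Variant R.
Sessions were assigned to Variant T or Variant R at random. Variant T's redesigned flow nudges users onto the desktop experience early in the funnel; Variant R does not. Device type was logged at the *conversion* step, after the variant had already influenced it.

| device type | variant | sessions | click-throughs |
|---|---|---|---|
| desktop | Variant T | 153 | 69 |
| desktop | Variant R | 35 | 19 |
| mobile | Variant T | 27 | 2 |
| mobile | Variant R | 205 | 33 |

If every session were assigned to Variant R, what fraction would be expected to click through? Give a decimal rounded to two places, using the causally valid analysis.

Variant R is higher inside every device type stratum but Variant T is higher in aggregate. Whether to stratify depends on how device type relates to the variant.
Device type lies on the pathway variant → device type → outcome, so adjusting for it blocks the indirect effect. For the total causal effect of variant, use the unadjusted pooled rates.
So P(outcome | do(Variant R)) is just the pooled rate for Variant R: 52/240 = 0.217.

0.22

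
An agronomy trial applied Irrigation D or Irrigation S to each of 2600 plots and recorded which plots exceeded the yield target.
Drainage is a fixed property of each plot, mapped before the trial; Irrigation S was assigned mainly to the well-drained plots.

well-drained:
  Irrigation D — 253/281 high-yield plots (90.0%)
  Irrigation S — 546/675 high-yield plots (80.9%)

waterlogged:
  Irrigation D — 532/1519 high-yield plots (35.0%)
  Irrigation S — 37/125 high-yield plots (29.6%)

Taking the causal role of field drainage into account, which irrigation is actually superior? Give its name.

Irrigation D

Here field drainage is a common cause — it drives both which irrigation a case falls under and the outcome. The crude comparison mixes populations; the stratum-specific rates are the causally relevant ones.
Within each level — well-drained: 90.0% vs 80.9%; waterlogged: 35.0% vs 29.6% — Irrigation D is higher every time.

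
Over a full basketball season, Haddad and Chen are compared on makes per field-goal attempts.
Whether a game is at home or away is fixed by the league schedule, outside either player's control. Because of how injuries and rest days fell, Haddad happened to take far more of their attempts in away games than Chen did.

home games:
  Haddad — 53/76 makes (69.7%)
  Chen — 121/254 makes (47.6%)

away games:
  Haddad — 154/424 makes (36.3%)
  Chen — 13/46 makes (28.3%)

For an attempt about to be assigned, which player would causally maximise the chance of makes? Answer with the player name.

Haddad

Game venue is set before the player has any effect — it is not caused by the player — and it independently drives the outcome. That makes it a confounder, so the causal comparison is within game venue levels.
Within each level — home games: 69.7% vs 47.6%; away games: 36.3% vs 28.3% — Haddad is higher every time.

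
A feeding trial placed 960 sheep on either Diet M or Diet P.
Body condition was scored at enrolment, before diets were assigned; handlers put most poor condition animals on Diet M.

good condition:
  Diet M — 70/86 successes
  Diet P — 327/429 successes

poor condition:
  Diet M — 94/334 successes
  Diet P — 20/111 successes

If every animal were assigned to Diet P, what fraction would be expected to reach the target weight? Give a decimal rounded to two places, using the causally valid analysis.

0.49

The starting body condition-specific comparison favours Diet M throughout, but the pooled figures favour Diet P. The question is whether to condition on starting body condition.
Since starting body condition is a pre-existing factor (not a product of the diet) and it affects the outcome on its own, it is a confounder. The stratified rates, not the pooled rate, identify the causal effect.
Standardising Diet P to the population starting body condition mix: 0.536·327/429 + 0.464·20/111 = 0.492.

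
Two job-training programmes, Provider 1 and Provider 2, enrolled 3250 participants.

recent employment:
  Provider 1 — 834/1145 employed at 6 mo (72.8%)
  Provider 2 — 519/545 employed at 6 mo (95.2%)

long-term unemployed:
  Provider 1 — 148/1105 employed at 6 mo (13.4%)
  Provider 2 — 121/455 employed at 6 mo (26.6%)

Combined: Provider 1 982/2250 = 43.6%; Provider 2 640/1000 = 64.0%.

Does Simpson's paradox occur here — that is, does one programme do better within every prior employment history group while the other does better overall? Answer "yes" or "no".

Within each prior employment history level (recent employment 72.8% vs 95.2%; long-term unemployed 13.4% vs 26.6%), Provider 2 has the higher rate every time. Pooled: 43.6% vs 64.0% — Provider 2 has the higher rate overall. They agree.

no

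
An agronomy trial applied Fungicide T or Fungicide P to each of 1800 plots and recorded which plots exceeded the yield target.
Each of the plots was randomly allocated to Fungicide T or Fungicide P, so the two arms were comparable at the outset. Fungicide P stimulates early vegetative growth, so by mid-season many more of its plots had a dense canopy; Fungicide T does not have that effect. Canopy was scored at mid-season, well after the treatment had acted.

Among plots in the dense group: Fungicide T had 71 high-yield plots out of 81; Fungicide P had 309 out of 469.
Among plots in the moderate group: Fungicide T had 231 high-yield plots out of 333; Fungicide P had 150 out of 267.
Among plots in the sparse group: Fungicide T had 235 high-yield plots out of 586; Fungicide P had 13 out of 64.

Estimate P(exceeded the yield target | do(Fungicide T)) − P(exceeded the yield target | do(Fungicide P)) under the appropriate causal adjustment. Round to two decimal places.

Fungicide T is higher inside every mid-season canopy stratum but Fungicide P is higher in aggregate. Whether to stratify depends on how mid-season canopy relates to the fungicide.
Stratifying would compare fungicides among plots the fungicides themselves sorted into mid-season canopy groups — a form of selection on an intermediate. The unconditioned pooled rates give the total causal effect.
The causal difference is the pooled difference: 0.537 − 0.590 = -0.053.

-0.05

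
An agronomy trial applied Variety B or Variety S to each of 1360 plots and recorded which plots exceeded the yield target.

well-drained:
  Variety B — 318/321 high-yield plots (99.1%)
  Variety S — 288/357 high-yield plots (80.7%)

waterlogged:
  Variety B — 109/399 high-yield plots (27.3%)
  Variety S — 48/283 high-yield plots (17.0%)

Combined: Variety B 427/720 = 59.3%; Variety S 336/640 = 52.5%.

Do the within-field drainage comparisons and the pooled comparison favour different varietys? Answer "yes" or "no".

no

Within each field drainage level (well-drained 99.1% vs 80.7%; waterlogged 27.3% vs 17.0%), Variety B has the higher rate every time. Pooled: 59.3% vs 52.5% — Variety B has the higher rate overall. They agree.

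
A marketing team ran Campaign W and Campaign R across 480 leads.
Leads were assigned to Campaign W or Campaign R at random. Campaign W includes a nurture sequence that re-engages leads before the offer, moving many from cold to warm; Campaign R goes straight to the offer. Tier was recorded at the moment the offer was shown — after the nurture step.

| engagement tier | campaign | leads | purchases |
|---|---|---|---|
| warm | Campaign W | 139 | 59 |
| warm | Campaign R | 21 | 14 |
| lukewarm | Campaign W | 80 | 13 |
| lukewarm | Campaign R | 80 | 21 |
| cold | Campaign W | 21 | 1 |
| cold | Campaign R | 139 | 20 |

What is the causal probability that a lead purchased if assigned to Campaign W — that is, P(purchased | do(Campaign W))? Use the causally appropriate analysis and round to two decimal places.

Within every engagement tier level Campaign R has the higher rate, yet pooled Campaign W does — Simpson's reversal.
Engagement tier here is a post-treatment variable shaped by the campaign; conditioning on it would introduce bias rather than remove it. The overall comparison is the causal one.
So P(outcome | do(Campaign W)) is just the pooled rate for Campaign W: 73/240 = 0.304.

0.30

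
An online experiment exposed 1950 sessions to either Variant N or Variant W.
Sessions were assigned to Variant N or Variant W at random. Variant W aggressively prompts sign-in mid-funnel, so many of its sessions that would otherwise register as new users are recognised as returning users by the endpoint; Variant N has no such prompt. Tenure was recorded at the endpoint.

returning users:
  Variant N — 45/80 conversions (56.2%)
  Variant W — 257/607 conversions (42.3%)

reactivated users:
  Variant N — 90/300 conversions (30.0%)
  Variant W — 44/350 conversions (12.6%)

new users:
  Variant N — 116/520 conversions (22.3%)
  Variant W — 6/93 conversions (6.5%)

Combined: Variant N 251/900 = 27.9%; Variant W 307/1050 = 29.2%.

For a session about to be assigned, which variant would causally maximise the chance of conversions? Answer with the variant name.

User tenure is downstream of the variant. One should not condition on a consequence of treatment, so the overall rates are the right comparison.
Pooled: Variant N 27.9% vs Variant W 29.2%; Variant W is higher overall.

Variant W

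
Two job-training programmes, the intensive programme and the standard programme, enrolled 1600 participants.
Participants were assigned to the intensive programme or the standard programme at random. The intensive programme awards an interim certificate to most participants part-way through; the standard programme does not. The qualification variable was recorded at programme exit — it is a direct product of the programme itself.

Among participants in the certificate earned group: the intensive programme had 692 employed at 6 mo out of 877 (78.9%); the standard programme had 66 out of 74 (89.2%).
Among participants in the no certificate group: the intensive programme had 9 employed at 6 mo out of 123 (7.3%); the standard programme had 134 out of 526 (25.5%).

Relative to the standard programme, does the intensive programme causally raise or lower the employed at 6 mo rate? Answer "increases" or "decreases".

Because the programme influences qualification attained during the programme, qualification attained during the programme is a post-treatment mediator, not a confounder. Stratifying on it would bias the estimate; the causal effect is the crude pooled difference.
Pooled: the intensive programme 70.1% vs the standard programme 33.3%; the intensive programme is higher overall.

increases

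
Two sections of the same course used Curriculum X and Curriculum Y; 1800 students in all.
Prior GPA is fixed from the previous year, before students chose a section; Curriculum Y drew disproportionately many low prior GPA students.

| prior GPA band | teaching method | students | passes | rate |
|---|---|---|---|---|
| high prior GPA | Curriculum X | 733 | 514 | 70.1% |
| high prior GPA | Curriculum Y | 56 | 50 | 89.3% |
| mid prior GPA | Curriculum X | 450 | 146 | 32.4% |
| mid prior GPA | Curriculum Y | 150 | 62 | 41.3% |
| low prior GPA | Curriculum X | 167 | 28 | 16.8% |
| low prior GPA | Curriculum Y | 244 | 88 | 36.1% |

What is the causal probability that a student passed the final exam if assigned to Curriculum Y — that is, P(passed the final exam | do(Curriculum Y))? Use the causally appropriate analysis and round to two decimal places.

0.61

Curriculum Y is higher inside every prior GPA band stratum but Curriculum X is higher in aggregate. Whether to stratify depends on how prior GPA band relates to the teaching method.
Nothing the teaching method does changes prior GPA band; the imbalance is an allocation artefact. With prior GPA band also predicting the outcome, the pooled figure is confounded, and the within-stratum comparison is the causal one.
Standardising Curriculum Y to the population prior GPA band mix: 0.438·50/56 + 0.333·62/150 + 0.228·88/244 = 0.611.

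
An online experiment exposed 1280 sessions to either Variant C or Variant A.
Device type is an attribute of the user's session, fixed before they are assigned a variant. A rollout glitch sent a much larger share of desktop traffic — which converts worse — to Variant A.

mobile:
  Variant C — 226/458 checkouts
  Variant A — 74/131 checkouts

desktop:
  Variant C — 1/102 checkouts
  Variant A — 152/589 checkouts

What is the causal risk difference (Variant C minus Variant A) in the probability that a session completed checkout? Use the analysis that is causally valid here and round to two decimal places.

Here device type is a common cause — it drives both which variant a case falls under and the outcome. The crude comparison mixes populations; the stratum-specific rates are the causally relevant ones.
Adjusting over the population distribution of device type: 0.460·(0.493−0.565) + 0.540·(0.010−0.258) = -0.167.

-0.17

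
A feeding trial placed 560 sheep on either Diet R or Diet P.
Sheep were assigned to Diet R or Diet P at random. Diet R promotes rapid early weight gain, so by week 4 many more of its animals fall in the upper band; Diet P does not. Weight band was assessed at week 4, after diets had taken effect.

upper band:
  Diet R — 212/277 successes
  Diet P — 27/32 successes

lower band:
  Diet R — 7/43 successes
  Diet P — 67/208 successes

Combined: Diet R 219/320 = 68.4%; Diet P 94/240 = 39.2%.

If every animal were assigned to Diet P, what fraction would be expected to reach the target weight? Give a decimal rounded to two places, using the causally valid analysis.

Because the diet influences week-4 weight band, week-4 weight band is a post-treatment mediator, not a confounder. Stratifying on it would bias the estimate; the causal effect is the crude pooled difference.
So P(outcome | do(Diet P)) is just the pooled rate for Diet P: 94/240 = 0.392.

0.39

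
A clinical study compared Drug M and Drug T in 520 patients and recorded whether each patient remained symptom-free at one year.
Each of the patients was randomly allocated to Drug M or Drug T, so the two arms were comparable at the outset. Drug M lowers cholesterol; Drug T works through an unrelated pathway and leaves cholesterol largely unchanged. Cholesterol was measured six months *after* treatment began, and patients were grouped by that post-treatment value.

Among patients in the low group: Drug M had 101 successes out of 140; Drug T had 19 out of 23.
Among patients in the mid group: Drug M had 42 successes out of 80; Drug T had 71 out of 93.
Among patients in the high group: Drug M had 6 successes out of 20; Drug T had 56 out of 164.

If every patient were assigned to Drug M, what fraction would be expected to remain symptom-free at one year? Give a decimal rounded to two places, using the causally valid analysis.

0.62

The cholesterol-specific comparison favours Drug T throughout, but the pooled figures favour Drug M. The question is whether to condition on cholesterol.
Cholesterol lies on the pathway drug → cholesterol → outcome, so adjusting for it blocks the indirect effect. For the total causal effect of drug, use the unadjusted pooled rates.
So P(outcome | do(Drug M)) is just the pooled rate for Drug M: 149/240 = 0.621.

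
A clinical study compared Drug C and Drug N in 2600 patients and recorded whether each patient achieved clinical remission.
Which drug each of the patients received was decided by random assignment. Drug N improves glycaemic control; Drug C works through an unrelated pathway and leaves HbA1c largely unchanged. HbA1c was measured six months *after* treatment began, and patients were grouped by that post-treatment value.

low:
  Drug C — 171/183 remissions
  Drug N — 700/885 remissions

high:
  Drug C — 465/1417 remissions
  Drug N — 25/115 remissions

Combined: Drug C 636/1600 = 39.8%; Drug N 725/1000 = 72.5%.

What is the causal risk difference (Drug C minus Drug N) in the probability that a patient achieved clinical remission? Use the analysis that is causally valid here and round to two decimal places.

-0.33

HbA1c is recorded after the drug and is itself shifted by it — it sits on the causal path from drug to outcome. Conditioning on a mediator would strip out part of the effect we want; the pooled comparison gives the total causal effect.
The causal difference is the pooled difference: 0.398 − 0.725 = -0.328.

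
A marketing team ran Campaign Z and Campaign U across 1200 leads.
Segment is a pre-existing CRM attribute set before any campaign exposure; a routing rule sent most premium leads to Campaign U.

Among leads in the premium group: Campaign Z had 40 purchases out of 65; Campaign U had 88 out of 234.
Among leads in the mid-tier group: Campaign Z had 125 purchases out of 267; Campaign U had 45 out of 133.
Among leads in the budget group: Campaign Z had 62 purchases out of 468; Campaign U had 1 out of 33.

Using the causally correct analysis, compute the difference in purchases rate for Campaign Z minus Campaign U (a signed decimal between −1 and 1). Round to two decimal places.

+0.15

The imbalance in customer segment arose from how leads were allocated, not from anything the campaign did; and customer segment independently affects the outcome. The pooled gap is confounded — condition on customer segment.
Adjusting over the population distribution of customer segment: 0.249·(0.615−0.376) + 0.333·(0.468−0.338) + 0.417·(0.132−0.030) = +0.146.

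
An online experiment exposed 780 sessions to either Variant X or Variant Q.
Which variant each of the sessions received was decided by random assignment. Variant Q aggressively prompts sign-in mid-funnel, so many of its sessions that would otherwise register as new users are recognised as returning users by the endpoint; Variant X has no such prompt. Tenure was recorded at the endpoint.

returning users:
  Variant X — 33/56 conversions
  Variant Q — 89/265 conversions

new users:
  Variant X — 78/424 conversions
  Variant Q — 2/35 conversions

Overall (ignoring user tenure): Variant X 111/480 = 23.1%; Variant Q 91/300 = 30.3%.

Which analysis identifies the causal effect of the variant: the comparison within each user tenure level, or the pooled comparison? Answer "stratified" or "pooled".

pooled

The stratified and pooled comparisons disagree (Variant X wins within each user tenure; Variant Q wins overall), so the answer turns on the causal role of user tenure.
The distribution of user tenure is itself part of what the variant does — it is an intermediate outcome. Holding it fixed would remove that part of the effect; the total effect is the pooled difference.
Pooled: Variant X 23.1% vs Variant Q 30.3%; Variant Q is higher overall.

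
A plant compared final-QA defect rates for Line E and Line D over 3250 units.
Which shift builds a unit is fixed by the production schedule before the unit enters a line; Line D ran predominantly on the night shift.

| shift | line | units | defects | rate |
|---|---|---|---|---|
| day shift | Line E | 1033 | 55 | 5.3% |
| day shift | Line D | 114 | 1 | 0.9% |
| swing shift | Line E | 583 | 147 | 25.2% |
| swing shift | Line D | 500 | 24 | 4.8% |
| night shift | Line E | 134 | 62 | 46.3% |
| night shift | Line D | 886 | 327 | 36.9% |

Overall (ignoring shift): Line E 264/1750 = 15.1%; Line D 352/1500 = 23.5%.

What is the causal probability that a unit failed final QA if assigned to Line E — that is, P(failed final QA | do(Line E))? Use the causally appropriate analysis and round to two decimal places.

The shift-specific comparison favours Line D throughout, but the pooled figures favour Line E. The question is whether to condition on shift.
Shift satisfies the back-door criterion: it is not a descendant of the line, and it blocks the spurious path from line to outcome. Adjusting for it (i.e., using the within-shift rates) gives the causal effect.
Standardising Line E to the population shift mix: 0.353·55/1033 + 0.333·147/583 + 0.314·62/134 = 0.248.

0.25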